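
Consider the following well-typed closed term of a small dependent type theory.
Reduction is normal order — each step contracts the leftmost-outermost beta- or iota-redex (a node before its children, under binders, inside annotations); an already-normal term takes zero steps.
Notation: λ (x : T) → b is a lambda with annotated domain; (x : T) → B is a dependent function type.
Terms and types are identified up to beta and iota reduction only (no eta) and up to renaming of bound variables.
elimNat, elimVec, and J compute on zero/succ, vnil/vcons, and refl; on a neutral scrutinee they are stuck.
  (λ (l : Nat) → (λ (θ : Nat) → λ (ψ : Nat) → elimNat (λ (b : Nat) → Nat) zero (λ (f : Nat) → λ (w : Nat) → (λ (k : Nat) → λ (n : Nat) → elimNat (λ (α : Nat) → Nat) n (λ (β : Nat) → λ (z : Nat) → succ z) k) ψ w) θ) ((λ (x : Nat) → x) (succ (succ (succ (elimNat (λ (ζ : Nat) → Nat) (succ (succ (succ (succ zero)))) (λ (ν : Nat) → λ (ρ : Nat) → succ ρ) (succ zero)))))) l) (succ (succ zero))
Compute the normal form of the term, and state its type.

resulting normal form:
  succ (succ (succ (succ (succ (succ (succ (succ (succ (succ (succ (succ (succ (succ (succ (succ zero)))))))))))))))
type:
  Nat


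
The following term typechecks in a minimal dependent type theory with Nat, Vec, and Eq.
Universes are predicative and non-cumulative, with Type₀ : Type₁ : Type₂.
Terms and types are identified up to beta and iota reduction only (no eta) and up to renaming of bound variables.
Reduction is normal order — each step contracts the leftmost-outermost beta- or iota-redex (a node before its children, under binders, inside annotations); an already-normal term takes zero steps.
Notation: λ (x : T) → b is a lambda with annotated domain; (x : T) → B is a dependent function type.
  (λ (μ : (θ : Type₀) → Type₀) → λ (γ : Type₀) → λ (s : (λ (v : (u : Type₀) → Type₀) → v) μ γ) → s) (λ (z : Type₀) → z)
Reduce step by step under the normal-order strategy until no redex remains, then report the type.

normal-order reduction:
  (λ (μ : (θ : Type₀) → Type₀) → λ (γ : Type₀) → λ (s : (λ (v : (u : Type₀) → Type₀) → v) μ γ) → s) (λ (z : Type₀) → z)
  ~> λ (μ : Type₀) → λ (θ : (λ (γ : (s : Type₀) → Type₀) → γ) (λ (v : Type₀) → v) μ) → θ
  ~> λ (μ : Type₀) → λ (θ : (λ (γ : Type₀) → γ) μ) → θ
  ~> λ (μ : Type₀) → λ (θ : μ) → θ
type:
  (μ : Type₀) → (θ : μ) → μ


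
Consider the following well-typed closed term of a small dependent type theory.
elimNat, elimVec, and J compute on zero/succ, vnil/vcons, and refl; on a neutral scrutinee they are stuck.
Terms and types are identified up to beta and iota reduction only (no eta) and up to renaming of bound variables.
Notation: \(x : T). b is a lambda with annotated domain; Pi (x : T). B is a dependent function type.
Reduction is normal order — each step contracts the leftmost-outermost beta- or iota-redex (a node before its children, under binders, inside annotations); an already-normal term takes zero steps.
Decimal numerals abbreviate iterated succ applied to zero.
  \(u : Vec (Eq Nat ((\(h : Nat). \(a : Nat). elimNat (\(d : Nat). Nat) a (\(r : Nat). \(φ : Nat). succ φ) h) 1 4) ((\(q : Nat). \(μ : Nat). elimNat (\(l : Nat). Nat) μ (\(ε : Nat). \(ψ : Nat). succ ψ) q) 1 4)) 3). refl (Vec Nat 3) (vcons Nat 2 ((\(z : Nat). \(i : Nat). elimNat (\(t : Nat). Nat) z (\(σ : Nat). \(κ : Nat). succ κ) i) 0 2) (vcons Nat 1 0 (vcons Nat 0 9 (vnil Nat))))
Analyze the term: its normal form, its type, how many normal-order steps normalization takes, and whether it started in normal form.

normal form:
  \(u : Vec (Eq Nat 5 5) 3). refl (Vec Nat 3) (vcons Nat 2 2 (vcons Nat 1 0 (vcons Nat 0 9 (vnil Nat))))
the term's type:
  Pi (u : Vec (Eq Nat 5 5) 3). Eq (Vec Nat 3) (vcons Nat 2 2 (vcons Nat 1 0 (vcons Nat 0 9 (vnil Nat)))) (vcons Nat 2 2 (vcons Nat 1 0 (vcons Nat 0 9 (vnil Nat))))
steps to reach normal form (normal order): 21
started in normal form: no
first contracted redex: a beta-redex


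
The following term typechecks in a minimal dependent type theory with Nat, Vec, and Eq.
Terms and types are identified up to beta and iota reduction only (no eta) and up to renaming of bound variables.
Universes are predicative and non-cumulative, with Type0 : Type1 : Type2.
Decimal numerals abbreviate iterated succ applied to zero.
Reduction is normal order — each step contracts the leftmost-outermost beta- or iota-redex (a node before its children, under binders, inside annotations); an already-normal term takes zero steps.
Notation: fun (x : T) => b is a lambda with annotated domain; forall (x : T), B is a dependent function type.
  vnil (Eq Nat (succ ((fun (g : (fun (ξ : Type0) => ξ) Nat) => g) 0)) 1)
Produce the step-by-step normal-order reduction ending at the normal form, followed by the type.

normal-order reduction sequence:
  vnil (Eq Nat (succ ((fun (g : (fun (ξ : Type0) => ξ) Nat) => g) 0)) 1)
  ~> vnil (Eq Nat 1 1)
type:
  Vec (Eq Nat 1 1) 0


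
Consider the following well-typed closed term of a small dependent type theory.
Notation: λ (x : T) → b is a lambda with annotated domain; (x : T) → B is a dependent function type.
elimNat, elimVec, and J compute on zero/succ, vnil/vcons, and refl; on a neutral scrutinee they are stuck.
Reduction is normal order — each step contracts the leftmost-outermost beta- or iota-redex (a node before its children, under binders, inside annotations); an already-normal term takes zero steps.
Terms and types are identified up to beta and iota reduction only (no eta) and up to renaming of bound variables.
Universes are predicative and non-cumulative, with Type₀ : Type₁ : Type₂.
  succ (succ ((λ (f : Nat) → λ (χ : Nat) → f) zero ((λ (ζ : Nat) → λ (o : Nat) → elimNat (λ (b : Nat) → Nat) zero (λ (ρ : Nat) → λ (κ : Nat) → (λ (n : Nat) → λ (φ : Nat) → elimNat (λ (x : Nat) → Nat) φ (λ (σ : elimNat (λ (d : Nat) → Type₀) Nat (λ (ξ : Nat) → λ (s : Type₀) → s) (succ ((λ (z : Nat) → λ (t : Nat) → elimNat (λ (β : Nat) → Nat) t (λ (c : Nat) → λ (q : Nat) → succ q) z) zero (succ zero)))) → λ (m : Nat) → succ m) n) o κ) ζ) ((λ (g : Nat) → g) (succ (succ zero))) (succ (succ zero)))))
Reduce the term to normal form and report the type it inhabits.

normal form:
  succ (succ zero)
the term's type:
  Nat
observation: the leftmost-outermost redex is a beta-redex, and normalization takes 2 steps.


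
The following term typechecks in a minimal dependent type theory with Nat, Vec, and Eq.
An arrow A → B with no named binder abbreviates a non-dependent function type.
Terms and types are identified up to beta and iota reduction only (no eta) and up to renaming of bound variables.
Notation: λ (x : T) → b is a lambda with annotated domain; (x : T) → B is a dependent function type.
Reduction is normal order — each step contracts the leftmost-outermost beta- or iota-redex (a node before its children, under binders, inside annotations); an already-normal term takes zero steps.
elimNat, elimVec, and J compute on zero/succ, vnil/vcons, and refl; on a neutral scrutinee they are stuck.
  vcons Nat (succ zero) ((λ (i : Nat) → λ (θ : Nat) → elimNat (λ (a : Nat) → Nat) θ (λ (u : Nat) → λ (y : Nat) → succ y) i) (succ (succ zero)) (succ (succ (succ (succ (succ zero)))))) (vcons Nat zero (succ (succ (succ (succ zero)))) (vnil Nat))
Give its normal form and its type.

normal form:
  vcons Nat (succ zero) (succ (succ (succ (succ (succ (succ (succ zero))))))) (vcons Nat zero (succ (succ (succ (succ zero)))) (vnil Nat))
inferred type:
  Vec Nat (succ (succ zero))


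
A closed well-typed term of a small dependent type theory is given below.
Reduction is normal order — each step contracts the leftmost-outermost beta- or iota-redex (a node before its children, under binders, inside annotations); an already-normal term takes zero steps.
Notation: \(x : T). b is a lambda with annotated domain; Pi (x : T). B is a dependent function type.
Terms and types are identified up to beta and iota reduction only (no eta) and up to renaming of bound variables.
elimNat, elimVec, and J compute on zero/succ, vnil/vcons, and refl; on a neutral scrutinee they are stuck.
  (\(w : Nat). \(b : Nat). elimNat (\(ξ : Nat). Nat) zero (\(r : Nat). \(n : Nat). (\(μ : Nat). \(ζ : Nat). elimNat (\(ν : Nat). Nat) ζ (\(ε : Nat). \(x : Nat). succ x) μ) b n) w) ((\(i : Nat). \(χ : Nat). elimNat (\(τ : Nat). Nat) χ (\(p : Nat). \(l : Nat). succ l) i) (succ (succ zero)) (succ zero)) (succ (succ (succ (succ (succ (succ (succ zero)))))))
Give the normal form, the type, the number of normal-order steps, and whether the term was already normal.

resulting normal form:
  succ (succ (succ (succ (succ (succ (succ (succ (succ (succ (succ (succ (succ (succ (succ (succ (succ (succ (succ (succ (succ zero))))))))))))))))))))
inferred type:
  Nat
reduction steps (normal order): 45
term was already normal: no
first contracted redex: a beta-redex


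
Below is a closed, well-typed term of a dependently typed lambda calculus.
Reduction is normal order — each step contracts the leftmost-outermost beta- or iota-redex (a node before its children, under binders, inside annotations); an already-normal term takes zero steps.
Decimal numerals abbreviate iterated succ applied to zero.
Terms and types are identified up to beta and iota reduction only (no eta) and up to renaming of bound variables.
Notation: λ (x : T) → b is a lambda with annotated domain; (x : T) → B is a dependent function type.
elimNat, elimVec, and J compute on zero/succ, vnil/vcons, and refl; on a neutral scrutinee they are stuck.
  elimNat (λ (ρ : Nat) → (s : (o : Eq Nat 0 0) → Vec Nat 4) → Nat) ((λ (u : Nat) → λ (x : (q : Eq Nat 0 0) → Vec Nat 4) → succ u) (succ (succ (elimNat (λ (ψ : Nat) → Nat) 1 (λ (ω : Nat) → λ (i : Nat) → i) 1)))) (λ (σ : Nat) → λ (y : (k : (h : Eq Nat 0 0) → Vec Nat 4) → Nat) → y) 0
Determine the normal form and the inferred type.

resulting normal form:
  λ (ρ : (s : Eq Nat 0 0) → Vec Nat 4) → 4
type:
  (ρ : (s : Eq Nat 0 0) → Vec Nat 4) → Nat
observation: 6 normal-order steps separate the term from its normal form.


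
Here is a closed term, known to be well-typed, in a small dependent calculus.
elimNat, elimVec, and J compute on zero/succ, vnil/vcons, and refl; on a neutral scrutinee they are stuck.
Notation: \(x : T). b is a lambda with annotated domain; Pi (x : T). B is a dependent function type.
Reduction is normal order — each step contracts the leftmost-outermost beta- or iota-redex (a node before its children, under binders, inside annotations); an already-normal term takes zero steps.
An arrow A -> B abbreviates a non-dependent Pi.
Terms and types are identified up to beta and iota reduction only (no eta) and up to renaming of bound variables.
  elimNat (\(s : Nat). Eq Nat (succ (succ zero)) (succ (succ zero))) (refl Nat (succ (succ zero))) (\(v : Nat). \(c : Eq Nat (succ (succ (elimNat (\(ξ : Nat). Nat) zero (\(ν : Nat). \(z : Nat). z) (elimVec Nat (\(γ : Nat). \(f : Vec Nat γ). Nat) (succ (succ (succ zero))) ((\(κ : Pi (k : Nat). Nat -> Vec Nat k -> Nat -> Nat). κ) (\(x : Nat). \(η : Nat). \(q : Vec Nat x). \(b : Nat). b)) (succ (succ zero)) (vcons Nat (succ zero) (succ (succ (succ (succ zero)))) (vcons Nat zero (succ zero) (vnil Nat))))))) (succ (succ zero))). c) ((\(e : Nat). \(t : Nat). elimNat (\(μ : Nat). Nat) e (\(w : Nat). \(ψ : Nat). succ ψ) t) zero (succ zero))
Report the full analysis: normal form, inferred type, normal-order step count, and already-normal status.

reduced normal form:
  refl Nat (succ (succ zero))
type:
  Eq Nat (succ (succ zero)) (succ (succ zero))
normal-order step count: 33
term was already normal: no
first redex: an elimVec iota-redex


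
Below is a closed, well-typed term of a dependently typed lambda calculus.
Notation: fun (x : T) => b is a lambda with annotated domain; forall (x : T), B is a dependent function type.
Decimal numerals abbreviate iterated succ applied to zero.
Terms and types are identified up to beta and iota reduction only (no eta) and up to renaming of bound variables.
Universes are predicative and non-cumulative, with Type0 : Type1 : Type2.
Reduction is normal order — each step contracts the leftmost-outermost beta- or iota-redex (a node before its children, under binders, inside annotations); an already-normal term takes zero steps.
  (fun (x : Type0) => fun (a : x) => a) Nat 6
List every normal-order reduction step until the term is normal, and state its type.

reduction (normal order):
  (fun (x : Type0) => fun (a : x) => a) Nat 6
  ~> (fun (x : Nat) => x) 6
  ~> 6
inferred type:
  Nat


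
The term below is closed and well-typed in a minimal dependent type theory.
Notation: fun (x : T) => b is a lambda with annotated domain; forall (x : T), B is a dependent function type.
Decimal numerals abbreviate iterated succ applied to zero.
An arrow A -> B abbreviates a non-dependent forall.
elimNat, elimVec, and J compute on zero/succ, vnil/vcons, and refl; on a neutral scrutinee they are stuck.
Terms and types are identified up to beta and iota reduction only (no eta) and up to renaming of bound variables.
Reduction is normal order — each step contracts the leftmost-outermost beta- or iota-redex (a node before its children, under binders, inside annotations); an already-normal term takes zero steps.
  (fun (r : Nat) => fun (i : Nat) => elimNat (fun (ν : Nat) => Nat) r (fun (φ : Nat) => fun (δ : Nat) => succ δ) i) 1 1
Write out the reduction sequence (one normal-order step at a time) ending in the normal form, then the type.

normal-order reduction:
  (fun (r : Nat) => fun (i : Nat) => elimNat (fun (ν : Nat) => Nat) r (fun (φ : Nat) => fun (δ : Nat) => succ δ) i) 1 1
  ~> (fun (r : Nat) => elimNat (fun (i : Nat) => Nat) 1 (fun (ν : Nat) => fun (φ : Nat) => succ φ) r) 1
  ~> elimNat (fun (r : Nat) => Nat) 1 (fun (i : Nat) => fun (ν : Nat) => succ ν) 1
  ~> (fun (r : Nat) => fun (i : Nat) => succ i) 0 (elimNat (fun (ν : Nat) => Nat) 1 (fun (φ : Nat) => fun (δ : Nat) => succ δ) 0)
  ~> (fun (r : Nat) => succ r) (elimNat (fun (i : Nat) => Nat) 1 (fun (ν : Nat) => fun (φ : Nat) => succ φ) 0)
  ~> succ (elimNat (fun (r : Nat) => Nat) 1 (fun (i : Nat) => fun (ν : Nat) => succ ν) 0)
  ~> 2
the term's type:
  Nat


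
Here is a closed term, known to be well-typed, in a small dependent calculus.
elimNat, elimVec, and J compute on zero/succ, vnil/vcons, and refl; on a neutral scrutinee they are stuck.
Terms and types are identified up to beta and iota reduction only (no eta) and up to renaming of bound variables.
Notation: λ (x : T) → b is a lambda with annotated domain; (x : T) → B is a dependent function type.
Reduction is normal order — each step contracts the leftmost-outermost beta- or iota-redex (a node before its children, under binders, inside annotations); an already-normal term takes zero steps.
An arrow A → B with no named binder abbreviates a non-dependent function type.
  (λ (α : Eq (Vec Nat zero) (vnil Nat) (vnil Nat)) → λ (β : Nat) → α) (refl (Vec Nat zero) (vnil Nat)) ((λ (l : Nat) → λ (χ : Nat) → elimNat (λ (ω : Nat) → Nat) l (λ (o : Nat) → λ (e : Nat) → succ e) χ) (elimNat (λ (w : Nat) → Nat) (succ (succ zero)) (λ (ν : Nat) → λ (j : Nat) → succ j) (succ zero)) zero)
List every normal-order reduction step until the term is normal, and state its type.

normal-order reduction:
  (λ (α : Eq (Vec Nat zero) (vnil Nat) (vnil Nat)) → λ (β : Nat) → α) (refl (Vec Nat zero) (vnil Nat)) ((λ (l : Nat) → λ (χ : Nat) → elimNat (λ (ω : Nat) → Nat) l (λ (o : Nat) → λ (e : Nat) → succ e) χ) (elimNat (λ (w : Nat) → Nat) (succ (succ zero)) (λ (ν : Nat) → λ (j : Nat) → succ j) (succ zero)) zero)
  ~> (λ (α : Nat) → refl (Vec Nat zero) (vnil Nat)) ((λ (β : Nat) → λ (l : Nat) → elimNat (λ (χ : Nat) → Nat) β (λ (ω : Nat) → λ (o : Nat) → succ o) l) (elimNat (λ (e : Nat) → Nat) (succ (succ zero)) (λ (w : Nat) → λ (ν : Nat) → succ ν) (succ zero)) zero)
  ~> refl (Vec Nat zero) (vnil Nat)
type:
  Eq (Vec Nat zero) (vnil Nat) (vnil Nat)


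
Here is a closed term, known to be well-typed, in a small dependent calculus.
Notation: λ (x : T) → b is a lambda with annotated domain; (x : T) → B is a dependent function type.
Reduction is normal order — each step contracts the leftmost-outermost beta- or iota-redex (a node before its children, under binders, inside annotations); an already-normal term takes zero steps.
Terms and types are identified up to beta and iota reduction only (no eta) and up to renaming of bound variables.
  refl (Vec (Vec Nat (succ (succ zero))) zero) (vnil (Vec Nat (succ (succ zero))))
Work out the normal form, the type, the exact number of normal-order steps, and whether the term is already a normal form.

normal form:
  refl (Vec (Vec Nat (succ (succ zero))) zero) (vnil (Vec Nat (succ (succ zero))))
inferred type:
  Eq (Vec (Vec Nat (succ (succ zero))) zero) (vnil (Vec Nat (succ (succ zero)))) (vnil (Vec Nat (succ (succ zero))))
steps to reach normal form (normal order): 0
started in normal form: yes


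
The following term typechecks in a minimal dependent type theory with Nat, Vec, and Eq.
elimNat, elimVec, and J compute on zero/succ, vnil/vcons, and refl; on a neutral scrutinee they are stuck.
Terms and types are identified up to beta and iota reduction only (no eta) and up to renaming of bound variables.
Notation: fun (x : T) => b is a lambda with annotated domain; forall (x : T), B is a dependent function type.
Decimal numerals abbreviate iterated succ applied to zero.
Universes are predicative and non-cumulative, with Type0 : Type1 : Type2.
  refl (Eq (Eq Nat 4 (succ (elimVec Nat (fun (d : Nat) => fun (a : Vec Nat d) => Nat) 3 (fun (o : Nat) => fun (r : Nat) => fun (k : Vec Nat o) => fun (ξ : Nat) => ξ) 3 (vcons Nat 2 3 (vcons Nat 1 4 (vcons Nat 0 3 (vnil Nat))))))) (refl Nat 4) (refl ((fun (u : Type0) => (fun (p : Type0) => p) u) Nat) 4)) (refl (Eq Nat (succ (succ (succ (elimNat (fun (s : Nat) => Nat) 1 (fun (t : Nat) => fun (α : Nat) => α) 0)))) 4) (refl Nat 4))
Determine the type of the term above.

type:
  Eq (Eq (Eq Nat 4 4) (refl Nat 4) (refl Nat 4)) (refl (Eq Nat 4 4) (refl Nat 4)) (refl (Eq Nat 4 4) (refl Nat 4))


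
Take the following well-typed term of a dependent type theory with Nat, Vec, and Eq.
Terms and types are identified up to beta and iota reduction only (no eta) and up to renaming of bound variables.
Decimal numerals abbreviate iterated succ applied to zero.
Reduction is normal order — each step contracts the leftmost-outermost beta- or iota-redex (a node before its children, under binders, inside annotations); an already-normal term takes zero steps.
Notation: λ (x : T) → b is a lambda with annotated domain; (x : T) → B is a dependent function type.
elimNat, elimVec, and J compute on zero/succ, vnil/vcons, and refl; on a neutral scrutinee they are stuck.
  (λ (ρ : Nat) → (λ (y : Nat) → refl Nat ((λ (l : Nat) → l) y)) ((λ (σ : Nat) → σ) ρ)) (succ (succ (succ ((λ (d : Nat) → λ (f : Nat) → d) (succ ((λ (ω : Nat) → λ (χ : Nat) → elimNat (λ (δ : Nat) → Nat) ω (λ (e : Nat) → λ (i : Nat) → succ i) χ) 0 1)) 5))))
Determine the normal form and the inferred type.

normal form:
  refl Nat 5
inferred type:
  Eq Nat 5 5
observation: reduction starts at a beta-redex, and 12 normal-order steps reach the normal form.


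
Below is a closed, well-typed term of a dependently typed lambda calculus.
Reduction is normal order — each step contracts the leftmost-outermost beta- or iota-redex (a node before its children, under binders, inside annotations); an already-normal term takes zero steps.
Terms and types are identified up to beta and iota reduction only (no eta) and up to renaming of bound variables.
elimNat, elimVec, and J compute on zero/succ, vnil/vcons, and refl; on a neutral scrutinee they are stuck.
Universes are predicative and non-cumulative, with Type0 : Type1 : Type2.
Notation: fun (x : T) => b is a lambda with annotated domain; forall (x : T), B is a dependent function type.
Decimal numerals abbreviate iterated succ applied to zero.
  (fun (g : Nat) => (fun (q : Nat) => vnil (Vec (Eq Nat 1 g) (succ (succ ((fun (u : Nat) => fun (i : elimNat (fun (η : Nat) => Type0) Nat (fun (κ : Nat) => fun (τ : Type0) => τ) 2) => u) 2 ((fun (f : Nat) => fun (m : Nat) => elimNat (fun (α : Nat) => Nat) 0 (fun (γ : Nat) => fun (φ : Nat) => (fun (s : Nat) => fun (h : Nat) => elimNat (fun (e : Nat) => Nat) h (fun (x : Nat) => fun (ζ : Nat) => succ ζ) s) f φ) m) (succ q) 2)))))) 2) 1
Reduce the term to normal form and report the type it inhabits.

normal form:
  vnil (Vec (Eq Nat 1 1) 4)
the term's type:
  Vec (Vec (Eq Nat 1 1) 4) 0


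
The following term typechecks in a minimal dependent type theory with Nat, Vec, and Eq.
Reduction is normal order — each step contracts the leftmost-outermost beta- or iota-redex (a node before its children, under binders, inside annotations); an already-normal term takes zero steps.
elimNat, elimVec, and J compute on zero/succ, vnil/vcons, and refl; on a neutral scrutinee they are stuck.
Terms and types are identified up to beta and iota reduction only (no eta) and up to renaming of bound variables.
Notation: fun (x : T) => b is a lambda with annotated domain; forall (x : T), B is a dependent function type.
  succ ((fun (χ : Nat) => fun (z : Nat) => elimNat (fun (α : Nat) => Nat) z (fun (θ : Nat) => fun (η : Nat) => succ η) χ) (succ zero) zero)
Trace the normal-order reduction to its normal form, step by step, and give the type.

normal-order reduction:
  succ ((fun (χ : Nat) => fun (z : Nat) => elimNat (fun (α : Nat) => Nat) z (fun (θ : Nat) => fun (η : Nat) => succ η) χ) (succ zero) zero)
  ~> succ ((fun (χ : Nat) => elimNat (fun (z : Nat) => Nat) χ (fun (α : Nat) => fun (θ : Nat) => succ θ) (succ zero)) zero)
  ~> succ (elimNat (fun (χ : Nat) => Nat) zero (fun (z : Nat) => fun (α : Nat) => succ α) (succ zero))
  ~> succ ((fun (χ : Nat) => fun (z : Nat) => succ z) zero (elimNat (fun (α : Nat) => Nat) zero (fun (θ : Nat) => fun (η : Nat) => succ η) zero))
  ~> succ ((fun (χ : Nat) => succ χ) (elimNat (fun (z : Nat) => Nat) zero (fun (α : Nat) => fun (θ : Nat) => succ θ) zero))
  ~> succ (succ (elimNat (fun (χ : Nat) => Nat) zero (fun (z : Nat) => fun (α : Nat) => succ α) zero))
  ~> succ (succ zero)
the term's type:
  Nat


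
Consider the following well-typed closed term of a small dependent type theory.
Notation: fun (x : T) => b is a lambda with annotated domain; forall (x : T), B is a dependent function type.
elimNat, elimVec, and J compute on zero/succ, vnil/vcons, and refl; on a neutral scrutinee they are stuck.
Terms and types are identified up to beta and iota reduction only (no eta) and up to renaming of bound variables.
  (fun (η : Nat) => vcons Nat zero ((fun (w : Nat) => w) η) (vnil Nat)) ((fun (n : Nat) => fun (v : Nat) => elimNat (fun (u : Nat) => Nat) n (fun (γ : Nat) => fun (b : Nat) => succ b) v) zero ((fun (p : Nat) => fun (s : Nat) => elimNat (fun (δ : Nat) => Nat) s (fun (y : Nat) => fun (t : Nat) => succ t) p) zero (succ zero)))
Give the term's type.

inferred type:
  Vec Nat (succ zero)


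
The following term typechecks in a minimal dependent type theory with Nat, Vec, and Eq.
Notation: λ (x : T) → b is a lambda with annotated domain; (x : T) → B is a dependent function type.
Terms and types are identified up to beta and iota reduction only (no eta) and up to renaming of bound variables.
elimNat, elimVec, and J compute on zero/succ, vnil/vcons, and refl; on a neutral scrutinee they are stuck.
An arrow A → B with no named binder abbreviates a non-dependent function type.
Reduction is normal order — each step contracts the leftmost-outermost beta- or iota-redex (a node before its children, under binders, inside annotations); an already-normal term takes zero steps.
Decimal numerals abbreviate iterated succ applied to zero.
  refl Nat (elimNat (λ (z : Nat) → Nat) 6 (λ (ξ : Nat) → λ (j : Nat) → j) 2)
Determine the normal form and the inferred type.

resulting normal form:
  refl Nat 6
the term's type:
  Eq Nat 6 6


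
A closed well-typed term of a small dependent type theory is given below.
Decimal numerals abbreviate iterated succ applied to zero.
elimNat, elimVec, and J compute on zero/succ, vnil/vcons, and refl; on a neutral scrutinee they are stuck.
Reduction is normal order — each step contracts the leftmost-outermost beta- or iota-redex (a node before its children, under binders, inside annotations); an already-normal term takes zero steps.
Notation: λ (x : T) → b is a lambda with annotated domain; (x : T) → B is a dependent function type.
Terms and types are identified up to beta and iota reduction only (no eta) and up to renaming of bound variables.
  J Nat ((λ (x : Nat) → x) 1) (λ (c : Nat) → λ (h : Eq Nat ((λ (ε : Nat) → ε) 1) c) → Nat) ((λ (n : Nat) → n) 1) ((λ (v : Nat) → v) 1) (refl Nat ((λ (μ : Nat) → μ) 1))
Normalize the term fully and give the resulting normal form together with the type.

normal form:
  1
type:
  Nat
observation: reduction starts at a J iota-redex, and 2 normal-order steps reach the normal form.


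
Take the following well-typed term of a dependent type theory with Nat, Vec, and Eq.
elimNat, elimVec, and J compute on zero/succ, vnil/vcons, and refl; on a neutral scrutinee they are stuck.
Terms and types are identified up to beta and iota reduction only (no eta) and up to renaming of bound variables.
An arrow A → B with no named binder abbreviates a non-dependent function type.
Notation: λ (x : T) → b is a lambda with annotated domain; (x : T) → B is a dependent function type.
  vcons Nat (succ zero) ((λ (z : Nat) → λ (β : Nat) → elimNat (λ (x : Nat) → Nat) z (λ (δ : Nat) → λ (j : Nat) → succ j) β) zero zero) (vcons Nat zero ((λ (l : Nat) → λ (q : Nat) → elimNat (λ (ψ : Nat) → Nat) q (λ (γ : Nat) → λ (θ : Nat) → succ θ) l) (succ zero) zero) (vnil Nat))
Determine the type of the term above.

type:
  Vec Nat (succ (succ zero))


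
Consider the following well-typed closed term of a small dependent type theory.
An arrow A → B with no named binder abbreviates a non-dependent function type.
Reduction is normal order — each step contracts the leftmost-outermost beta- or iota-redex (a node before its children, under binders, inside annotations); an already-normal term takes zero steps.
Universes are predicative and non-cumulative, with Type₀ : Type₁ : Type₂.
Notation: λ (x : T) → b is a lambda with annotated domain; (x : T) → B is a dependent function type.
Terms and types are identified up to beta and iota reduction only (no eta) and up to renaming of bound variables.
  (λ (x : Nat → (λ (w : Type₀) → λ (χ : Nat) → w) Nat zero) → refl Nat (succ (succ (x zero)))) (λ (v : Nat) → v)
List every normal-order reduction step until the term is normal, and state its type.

normal-order reduction:
  (λ (x : Nat → (λ (w : Type₀) → λ (χ : Nat) → w) Nat zero) → refl Nat (succ (succ (x zero)))) (λ (v : Nat) → v)
  ~> refl Nat (succ (succ ((λ (x : Nat) → x) zero)))
  ~> refl Nat (succ (succ zero))
type:
  Eq Nat (succ (succ zero)) (succ (succ zero))


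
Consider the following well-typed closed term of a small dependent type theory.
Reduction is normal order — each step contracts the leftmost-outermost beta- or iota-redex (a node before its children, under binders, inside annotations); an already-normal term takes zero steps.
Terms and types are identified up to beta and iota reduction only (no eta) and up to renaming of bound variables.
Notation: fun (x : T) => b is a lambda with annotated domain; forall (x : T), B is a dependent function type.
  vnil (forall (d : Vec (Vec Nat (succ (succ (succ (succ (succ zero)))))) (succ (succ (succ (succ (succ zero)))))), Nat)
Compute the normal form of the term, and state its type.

reduced normal form:
  vnil (forall (d : Vec (Vec Nat (succ (succ (succ (succ (succ zero)))))) (succ (succ (succ (succ (succ zero)))))), Nat)
the term's type:
  Vec (forall (d : Vec (Vec Nat (succ (succ (succ (succ (succ zero)))))) (succ (succ (succ (succ (succ zero)))))), Nat) zero
observation: the term is already in normal form.


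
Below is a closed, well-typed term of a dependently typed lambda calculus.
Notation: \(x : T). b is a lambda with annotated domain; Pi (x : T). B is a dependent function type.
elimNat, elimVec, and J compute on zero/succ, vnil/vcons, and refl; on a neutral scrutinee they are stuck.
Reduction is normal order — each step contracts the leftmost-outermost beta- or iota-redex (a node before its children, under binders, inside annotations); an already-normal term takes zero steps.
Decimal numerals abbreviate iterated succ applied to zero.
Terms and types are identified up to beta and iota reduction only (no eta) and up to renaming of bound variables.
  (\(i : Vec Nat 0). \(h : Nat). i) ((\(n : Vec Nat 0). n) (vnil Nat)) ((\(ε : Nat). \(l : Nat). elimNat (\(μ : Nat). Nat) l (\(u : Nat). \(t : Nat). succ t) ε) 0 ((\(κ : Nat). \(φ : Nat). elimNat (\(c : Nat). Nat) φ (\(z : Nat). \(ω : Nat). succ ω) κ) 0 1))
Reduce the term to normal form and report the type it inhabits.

reduced normal form:
  vnil Nat
type:
  Vec Nat 0
observation: the leftmost-outermost redex is a beta-redex, and normalization takes 3 steps.


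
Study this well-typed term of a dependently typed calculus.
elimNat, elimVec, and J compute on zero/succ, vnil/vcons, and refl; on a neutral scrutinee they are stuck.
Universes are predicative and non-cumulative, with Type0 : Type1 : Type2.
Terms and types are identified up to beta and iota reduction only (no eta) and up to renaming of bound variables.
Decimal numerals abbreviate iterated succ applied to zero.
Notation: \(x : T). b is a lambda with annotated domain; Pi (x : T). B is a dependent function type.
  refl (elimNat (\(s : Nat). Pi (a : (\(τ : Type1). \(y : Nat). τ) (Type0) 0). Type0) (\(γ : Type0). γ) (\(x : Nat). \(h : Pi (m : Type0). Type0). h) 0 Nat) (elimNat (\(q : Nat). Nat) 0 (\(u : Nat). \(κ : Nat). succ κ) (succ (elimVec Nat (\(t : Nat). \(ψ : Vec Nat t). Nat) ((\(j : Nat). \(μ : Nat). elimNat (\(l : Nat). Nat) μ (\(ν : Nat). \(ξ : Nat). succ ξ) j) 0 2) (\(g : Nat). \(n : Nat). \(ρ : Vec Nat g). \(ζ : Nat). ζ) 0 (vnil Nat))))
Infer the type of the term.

inferred type:
  Eq Nat 3 3


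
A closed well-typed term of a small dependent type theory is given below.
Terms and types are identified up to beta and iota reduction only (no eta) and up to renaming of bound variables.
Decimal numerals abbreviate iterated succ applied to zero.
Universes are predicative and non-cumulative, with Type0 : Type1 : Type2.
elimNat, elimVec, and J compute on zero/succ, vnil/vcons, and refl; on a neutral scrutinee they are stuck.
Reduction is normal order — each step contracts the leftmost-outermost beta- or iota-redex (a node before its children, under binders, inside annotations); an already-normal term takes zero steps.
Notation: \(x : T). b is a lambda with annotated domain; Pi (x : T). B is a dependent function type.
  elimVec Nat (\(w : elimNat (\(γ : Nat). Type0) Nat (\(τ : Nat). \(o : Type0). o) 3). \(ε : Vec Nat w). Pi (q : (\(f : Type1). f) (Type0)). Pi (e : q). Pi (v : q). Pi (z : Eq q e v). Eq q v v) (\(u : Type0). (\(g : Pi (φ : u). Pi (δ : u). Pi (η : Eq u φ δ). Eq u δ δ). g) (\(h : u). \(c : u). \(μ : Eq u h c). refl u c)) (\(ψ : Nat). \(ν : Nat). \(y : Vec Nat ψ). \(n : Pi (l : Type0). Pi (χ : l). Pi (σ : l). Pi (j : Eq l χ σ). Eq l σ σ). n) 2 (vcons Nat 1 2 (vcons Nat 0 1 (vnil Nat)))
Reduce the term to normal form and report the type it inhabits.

reduced normal form:
  \(w : Type0). \(γ : w). \(τ : w). \(o : Eq w γ τ). refl w τ
inferred type:
  Pi (w : Type0). Pi (γ : w). Pi (τ : w). Pi (o : Eq w γ τ). Eq w τ τ


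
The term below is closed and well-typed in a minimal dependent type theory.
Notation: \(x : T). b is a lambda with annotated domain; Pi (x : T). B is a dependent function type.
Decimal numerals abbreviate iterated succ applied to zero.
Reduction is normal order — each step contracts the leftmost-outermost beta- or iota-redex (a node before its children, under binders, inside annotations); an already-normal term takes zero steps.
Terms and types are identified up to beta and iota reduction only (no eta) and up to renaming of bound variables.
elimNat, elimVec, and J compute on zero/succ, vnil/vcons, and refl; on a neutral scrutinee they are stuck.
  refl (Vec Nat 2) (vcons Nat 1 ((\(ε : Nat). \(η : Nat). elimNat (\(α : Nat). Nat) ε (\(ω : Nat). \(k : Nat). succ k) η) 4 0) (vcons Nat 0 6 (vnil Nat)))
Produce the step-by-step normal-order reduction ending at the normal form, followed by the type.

normal-order reduction:
  refl (Vec Nat 2) (vcons Nat 1 ((\(ε : Nat). \(η : Nat). elimNat (\(α : Nat). Nat) ε (\(ω : Nat). \(k : Nat). succ k) η) 4 0) (vcons Nat 0 6 (vnil Nat)))
  ~> refl (Vec Nat 2) (vcons Nat 1 ((\(ε : Nat). elimNat (\(η : Nat). Nat) 4 (\(α : Nat). \(ω : Nat). succ ω) ε) 0) (vcons Nat 0 6 (vnil Nat)))
  ~> refl (Vec Nat 2) (vcons Nat 1 (elimNat (\(ε : Nat). Nat) 4 (\(η : Nat). \(α : Nat). succ α) 0) (vcons Nat 0 6 (vnil Nat)))
  ~> refl (Vec Nat 2) (vcons Nat 1 4 (vcons Nat 0 6 (vnil Nat)))
the term's type:
  Eq (Vec Nat 2) (vcons Nat 1 4 (vcons Nat 0 6 (vnil Nat))) (vcons Nat 1 4 (vcons Nat 0 6 (vnil Nat)))


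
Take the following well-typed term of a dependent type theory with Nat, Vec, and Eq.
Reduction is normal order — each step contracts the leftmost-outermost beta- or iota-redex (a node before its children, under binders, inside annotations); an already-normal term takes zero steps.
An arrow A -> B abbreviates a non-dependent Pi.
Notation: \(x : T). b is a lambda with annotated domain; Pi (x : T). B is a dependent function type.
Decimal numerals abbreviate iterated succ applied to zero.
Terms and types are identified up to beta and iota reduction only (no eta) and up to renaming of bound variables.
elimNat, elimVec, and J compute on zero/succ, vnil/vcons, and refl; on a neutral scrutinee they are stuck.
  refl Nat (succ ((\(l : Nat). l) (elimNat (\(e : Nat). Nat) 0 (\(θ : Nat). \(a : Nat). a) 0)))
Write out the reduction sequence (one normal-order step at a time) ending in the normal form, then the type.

reduction (normal order):
  refl Nat (succ ((\(l : Nat). l) (elimNat (\(e : Nat). Nat) 0 (\(θ : Nat). \(a : Nat). a) 0)))
  ~> refl Nat (succ (elimNat (\(l : Nat). Nat) 0 (\(e : Nat). \(θ : Nat). θ) 0))
  ~> refl Nat 1
inferred type:
  Eq Nat 1 1


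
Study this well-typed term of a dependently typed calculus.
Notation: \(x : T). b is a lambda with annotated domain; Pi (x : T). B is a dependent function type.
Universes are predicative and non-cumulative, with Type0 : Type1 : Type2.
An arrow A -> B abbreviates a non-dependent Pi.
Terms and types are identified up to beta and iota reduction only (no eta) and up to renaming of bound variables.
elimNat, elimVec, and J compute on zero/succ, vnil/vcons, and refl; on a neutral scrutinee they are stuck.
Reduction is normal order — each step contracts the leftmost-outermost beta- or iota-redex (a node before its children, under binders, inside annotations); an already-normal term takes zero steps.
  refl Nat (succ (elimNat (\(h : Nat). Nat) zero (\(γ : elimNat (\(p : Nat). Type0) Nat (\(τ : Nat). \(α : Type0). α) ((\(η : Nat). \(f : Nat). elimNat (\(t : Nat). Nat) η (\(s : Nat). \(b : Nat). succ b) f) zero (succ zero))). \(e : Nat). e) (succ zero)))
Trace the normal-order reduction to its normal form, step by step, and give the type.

reduction (normal order):
  refl Nat (succ (elimNat (\(h : Nat). Nat) zero (\(γ : elimNat (\(p : Nat). Type0) Nat (\(τ : Nat). \(α : Type0). α) ((\(η : Nat). \(f : Nat). elimNat (\(t : Nat). Nat) η (\(s : Nat). \(b : Nat). succ b) f) zero (succ zero))). \(e : Nat). e) (succ zero)))
  ~> refl Nat (succ ((\(h : elimNat (\(γ : Nat). Type0) Nat (\(p : Nat). \(τ : Type0). τ) ((\(α : Nat). \(η : Nat). elimNat (\(f : Nat). Nat) α (\(t : Nat). \(s : Nat). succ s) η) zero (succ zero))). \(b : Nat). b) zero (elimNat (\(e : Nat). Nat) zero (\(z : elimNat (\(w : Nat). Type0) Nat (\(o : Nat). \(θ : Type0). θ) ((\(ρ : Nat). \(x : Nat). elimNat (\(μ : Nat). Nat) ρ (\(ε : Nat). \(ξ : Nat). succ ξ) x) zero (succ zero))). \(ζ : Nat). ζ) zero)))
  ~> refl Nat (succ ((\(h : Nat). h) (elimNat (\(γ : Nat). Nat) zero (\(p : elimNat (\(τ : Nat). Type0) Nat (\(α : Nat). \(η : Type0). η) ((\(f : Nat). \(t : Nat). elimNat (\(s : Nat). Nat) f (\(b : Nat). \(e : Nat). succ e) t) zero (succ zero))). \(z : Nat). z) zero)))
  ~> refl Nat (succ (elimNat (\(h : Nat). Nat) zero (\(γ : elimNat (\(p : Nat). Type0) Nat (\(τ : Nat). \(α : Type0). α) ((\(η : Nat). \(f : Nat). elimNat (\(t : Nat). Nat) η (\(s : Nat). \(b : Nat). succ b) f) zero (succ zero))). \(e : Nat). e) zero))
  ~> refl Nat (succ zero)
the term's type:
  Eq Nat (succ zero) (succ zero)


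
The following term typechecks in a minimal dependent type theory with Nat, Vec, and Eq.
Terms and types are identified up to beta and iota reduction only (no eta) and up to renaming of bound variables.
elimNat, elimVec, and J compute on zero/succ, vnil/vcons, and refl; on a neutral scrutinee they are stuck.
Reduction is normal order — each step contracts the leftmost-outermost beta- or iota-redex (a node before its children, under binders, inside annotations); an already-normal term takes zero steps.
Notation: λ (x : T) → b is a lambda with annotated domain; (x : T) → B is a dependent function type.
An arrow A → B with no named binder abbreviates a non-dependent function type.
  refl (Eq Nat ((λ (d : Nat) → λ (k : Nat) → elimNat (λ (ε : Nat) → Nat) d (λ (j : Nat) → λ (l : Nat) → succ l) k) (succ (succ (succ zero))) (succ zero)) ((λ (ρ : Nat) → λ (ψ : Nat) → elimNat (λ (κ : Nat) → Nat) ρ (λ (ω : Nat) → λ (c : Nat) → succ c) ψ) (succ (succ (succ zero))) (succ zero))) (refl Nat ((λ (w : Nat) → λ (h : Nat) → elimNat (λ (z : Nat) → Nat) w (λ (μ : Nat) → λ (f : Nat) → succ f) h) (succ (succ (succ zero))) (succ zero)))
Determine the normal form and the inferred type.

normal form:
  refl (Eq Nat (succ (succ (succ (succ zero)))) (succ (succ (succ (succ zero))))) (refl Nat (succ (succ (succ (succ zero)))))
the term's type:
  Eq (Eq Nat (succ (succ (succ (succ zero)))) (succ (succ (succ (succ zero))))) (refl Nat (succ (succ (succ (succ zero))))) (refl Nat (succ (succ (succ (succ zero)))))


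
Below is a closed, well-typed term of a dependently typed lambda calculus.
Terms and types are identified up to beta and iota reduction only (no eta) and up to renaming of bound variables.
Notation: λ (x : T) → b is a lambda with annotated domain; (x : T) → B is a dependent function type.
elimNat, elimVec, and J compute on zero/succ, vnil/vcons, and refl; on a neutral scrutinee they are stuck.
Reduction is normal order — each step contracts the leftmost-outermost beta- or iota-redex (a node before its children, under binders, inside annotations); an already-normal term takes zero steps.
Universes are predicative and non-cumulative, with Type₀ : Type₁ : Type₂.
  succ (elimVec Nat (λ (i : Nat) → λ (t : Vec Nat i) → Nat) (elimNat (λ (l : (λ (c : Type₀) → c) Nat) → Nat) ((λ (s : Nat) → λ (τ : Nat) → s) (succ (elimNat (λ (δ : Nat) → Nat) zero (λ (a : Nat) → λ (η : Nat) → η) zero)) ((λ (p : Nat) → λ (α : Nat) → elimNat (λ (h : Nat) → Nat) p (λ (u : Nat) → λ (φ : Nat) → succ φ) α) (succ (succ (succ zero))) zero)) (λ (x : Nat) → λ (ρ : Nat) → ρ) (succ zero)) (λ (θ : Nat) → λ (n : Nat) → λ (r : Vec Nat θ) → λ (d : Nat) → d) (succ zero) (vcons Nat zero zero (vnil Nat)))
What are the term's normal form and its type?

reduced normal form:
  succ (succ zero)
type:
  Nat
observation: 13 normal-order steps separate the term from its normal form.
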